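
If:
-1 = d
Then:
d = -1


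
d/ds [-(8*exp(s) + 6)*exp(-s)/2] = 3*exp(-s)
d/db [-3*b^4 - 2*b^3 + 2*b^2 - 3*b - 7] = -12*b^3 - 6*b^2 + 4*b - 3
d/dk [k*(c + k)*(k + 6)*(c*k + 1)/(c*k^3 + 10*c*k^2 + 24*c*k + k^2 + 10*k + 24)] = (4*c + k^2 + 8*k)/(k^2 + 8*k + 16)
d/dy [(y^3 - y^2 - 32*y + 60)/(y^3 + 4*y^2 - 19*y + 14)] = (5*y^2 + 46*y + 173)/(y^4 + 12*y^3 + 22*y^2 - 84*y + 49)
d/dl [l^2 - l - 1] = 2*l - 1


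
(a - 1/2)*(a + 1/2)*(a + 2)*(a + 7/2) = a^4 + 11*a^3/2 + 27*a^2/4 - 11*a/8 - 7/4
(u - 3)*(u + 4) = u^2 + u - 12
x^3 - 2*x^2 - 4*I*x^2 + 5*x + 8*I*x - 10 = (x - 2)*(x - 5*I)*(x + I)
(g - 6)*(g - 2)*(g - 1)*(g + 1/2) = g^4 - 17*g^3/2 + 31*g^2/2 - 2*g - 6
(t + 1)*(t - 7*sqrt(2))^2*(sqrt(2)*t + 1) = sqrt(2)*t^4 - 27*t^3 + sqrt(2)*t^3 - 27*t^2 + 84*sqrt(2)*t^2 + 98*t + 84*sqrt(2)*t + 98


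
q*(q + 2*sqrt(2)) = q^2 + 2*sqrt(2)*q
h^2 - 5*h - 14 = (h - 7)*(h + 2)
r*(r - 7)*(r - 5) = r^3 - 12*r^2 + 35*r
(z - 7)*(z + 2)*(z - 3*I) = z^3 - 5*z^2 - 3*I*z^2 - 14*z + 15*I*z + 42*I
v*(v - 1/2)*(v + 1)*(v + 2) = v^4 + 5*v^3/2 + v^2/2 - v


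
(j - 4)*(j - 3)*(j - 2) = j^3 - 9*j^2 + 26*j - 24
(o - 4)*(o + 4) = o^2 - 16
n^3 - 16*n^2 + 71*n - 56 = (n - 8)*(n - 7)*(n - 1)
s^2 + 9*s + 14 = (s + 2)*(s + 7)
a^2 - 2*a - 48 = (a - 8)*(a + 6)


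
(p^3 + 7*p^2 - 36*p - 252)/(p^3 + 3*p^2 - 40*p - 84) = (p + 6)/(p + 2)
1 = 1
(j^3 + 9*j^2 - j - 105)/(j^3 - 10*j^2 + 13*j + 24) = (j^2 + 12*j + 35)/(j^2 - 7*j - 8)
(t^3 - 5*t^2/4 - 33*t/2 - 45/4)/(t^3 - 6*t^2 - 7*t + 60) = (t + 3/4)/(t - 4)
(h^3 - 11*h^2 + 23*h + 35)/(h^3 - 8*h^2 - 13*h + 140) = (h + 1)/(h + 4)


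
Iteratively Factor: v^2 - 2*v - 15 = (v - 5)*(v + 3)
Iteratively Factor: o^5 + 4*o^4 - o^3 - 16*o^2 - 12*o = (o + 3)*(o^4 + o^3 - 4*o^2 - 4*o) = o*(o + 3)*(o^3 + o^2 - 4*o - 4) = o*(o - 2)*(o + 3)*(o^2 + 3*o + 2) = o*(o - 2)*(o + 2)*(o + 3)*(o + 1)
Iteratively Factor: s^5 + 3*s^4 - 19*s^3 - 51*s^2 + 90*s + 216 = (s - 3)*(s^4 + 6*s^3 - s^2 - 54*s - 72) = (s - 3)^2*(s^3 + 9*s^2 + 26*s + 24) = (s - 3)^2*(s + 4)*(s^2 + 5*s + 6) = (s - 3)^2*(s + 3)*(s + 4)*(s + 2)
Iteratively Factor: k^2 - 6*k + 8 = (k - 2)*(k - 4)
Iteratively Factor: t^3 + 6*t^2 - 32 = (t + 4)*(t^2 + 2*t - 8) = (t + 4)^2*(t - 2)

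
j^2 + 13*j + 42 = (j + 6)*(j + 7)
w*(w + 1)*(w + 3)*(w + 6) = w^4 + 10*w^3 + 27*w^2 + 18*w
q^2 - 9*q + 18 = (q - 6)*(q - 3)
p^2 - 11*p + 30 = (p - 6)*(p - 5)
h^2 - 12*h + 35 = (h - 7)*(h - 5)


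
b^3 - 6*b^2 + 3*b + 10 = (b - 5)*(b - 2)*(b + 1)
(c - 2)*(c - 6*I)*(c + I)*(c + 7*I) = c^4 - 2*c^3 + 2*I*c^3 + 41*c^2 - 4*I*c^2 - 82*c + 42*I*c - 84*I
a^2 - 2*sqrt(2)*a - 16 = (a - 4*sqrt(2))*(a + 2*sqrt(2))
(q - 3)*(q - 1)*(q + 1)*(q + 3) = q^4 - 10*q^2 + 9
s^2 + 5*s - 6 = (s - 1)*(s + 6)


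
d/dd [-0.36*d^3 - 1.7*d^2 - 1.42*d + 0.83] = -1.08*d^2 - 3.4*d - 1.42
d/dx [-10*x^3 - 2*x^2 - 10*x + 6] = -30*x^2 - 4*x - 10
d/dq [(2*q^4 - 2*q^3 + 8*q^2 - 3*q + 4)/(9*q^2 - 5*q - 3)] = (36*q^5 - 48*q^4 - 4*q^3 + 5*q^2 - 120*q + 29)/(81*q^4 - 90*q^3 - 29*q^2 + 30*q + 9)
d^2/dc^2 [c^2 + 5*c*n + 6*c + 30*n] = 2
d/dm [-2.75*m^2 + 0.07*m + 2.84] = 0.07 - 5.5*m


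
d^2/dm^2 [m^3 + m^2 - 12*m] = 6*m + 2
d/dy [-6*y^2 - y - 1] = -12*y - 1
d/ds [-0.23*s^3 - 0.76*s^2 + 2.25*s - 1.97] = -0.69*s^2 - 1.52*s + 2.25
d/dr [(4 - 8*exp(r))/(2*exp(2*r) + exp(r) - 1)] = 4*exp(r)/(exp(2*r) + 2*exp(r) + 1)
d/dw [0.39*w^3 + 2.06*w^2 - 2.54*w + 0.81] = 1.17*w^2 + 4.12*w - 2.54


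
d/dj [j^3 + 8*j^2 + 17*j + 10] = 3*j^2 + 16*j + 17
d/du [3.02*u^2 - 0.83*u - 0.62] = 6.04*u - 0.83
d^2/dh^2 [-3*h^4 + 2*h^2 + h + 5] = 4 - 36*h^2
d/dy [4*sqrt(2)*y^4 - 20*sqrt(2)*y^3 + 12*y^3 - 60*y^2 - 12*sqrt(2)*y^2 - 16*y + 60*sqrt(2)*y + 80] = 16*sqrt(2)*y^3 - 60*sqrt(2)*y^2 + 36*y^2 - 120*y - 24*sqrt(2)*y - 16 + 60*sqrt(2)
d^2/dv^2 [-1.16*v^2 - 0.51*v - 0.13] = -2.32000000000000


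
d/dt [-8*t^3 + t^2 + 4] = 2*t*(1 - 12*t)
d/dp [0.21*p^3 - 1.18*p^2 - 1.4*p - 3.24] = 0.63*p^2 - 2.36*p - 1.4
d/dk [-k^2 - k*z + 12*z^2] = -2*k - z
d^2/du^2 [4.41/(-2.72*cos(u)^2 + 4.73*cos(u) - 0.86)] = (130.507776*(1 - cos(u)^2)^2 - 170.211888*cos(u)^3 + 122.654889*cos(u)^2 + 358.362774*cos(u) - 307.20501)/(2.72*cos(u)^2 - 4.73*cos(u) + 0.86)^3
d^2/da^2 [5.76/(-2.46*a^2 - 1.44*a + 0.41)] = (69.714432*a^2 + 40.808448*a - 5.76*(4.92*a + 1.44)*(9.84*a + 2.88) - 11.619072)/(2.46*a^2 + 1.44*a - 0.41)^3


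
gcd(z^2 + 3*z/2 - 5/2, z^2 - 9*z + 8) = z - 1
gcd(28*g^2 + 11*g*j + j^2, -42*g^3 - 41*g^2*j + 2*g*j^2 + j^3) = 7*g + j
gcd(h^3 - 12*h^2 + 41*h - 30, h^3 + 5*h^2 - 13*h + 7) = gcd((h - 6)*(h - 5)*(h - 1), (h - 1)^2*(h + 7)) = h - 1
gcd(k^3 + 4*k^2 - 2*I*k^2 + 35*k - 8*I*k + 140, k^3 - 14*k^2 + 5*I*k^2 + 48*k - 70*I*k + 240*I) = k + 5*I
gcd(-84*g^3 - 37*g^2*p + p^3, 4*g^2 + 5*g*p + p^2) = 4*g + p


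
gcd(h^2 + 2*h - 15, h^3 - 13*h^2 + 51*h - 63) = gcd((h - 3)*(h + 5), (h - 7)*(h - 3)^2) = h - 3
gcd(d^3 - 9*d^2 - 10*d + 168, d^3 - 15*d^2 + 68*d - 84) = d^2 - 13*d + 42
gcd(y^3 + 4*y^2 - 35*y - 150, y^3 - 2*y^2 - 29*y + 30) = y^2 - y - 30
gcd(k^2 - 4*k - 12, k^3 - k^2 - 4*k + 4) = k + 2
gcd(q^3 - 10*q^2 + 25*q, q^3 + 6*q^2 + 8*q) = q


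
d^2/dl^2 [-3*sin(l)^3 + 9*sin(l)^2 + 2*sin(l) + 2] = sin(l)/4 - 27*sin(3*l)/4 + 18*cos(2*l)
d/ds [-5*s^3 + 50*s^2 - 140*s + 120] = -15*s^2 + 100*s - 140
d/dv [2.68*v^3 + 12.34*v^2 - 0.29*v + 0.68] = 8.04*v^2 + 24.68*v - 0.29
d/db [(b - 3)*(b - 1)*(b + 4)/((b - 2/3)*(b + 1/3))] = 9*(9*b^4 - 6*b^3 + 111*b^2 - 216*b + 62)/(81*b^4 - 54*b^3 - 27*b^2 + 12*b + 4)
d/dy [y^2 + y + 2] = 2*y + 1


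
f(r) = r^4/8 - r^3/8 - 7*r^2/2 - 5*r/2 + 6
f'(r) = r^3/2 - 3*r^2/8 - 7*r - 5/2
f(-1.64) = 2.14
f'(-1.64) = 5.77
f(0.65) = 2.88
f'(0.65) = -7.07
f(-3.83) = -1.85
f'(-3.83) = -9.28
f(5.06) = -30.51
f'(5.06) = 17.26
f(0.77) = 1.99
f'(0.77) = -7.88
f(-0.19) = 6.35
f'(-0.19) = -1.19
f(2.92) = -25.17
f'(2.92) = -13.69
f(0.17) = 5.47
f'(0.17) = -3.70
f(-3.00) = -4.50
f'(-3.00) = 1.62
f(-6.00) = 84.00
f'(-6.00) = -82.00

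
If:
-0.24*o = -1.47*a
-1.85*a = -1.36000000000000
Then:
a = 0.74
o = 4.50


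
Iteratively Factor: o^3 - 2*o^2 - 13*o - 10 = (o + 1)*(o^2 - 3*o - 10) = (o - 5)*(o + 1)*(o + 2)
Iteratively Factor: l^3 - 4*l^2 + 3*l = (l - 3)*(l^2 - l) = l*(l - 3)*(l - 1)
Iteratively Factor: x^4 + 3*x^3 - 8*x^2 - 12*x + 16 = (x - 2)*(x^3 + 5*x^2 + 2*x - 8) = (x - 2)*(x - 1)*(x^2 + 6*x + 8) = (x - 2)*(x - 1)*(x + 2)*(x + 4)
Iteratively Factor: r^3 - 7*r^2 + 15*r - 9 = (r - 3)*(r^2 - 4*r + 3) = (r - 3)*(r - 1)*(r - 3)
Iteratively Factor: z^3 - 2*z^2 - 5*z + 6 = (z - 1)*(z^2 - z - 6) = (z - 3)*(z - 1)*(z + 2)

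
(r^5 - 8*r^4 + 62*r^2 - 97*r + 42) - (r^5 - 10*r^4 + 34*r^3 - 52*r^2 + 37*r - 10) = 2*r^4 - 34*r^3 + 114*r^2 - 134*r + 52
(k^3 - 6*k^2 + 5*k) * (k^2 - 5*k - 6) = k^5 - 11*k^4 + 29*k^3 + 11*k^2 - 30*k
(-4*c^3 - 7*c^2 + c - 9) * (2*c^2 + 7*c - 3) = -8*c^5 - 42*c^4 - 35*c^3 + 10*c^2 - 66*c + 27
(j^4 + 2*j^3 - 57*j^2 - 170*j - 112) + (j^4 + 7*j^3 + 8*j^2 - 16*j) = 2*j^4 + 9*j^3 - 49*j^2 - 186*j - 112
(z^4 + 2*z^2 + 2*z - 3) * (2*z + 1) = 2*z^5 + z^4 + 4*z^3 + 6*z^2 - 4*z - 3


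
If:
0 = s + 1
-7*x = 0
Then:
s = -1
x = 0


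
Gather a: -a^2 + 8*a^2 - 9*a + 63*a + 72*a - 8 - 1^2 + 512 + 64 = 7*a^2 + 126*a + 567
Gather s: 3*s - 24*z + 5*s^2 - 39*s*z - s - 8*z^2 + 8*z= 5*s^2 + s*(2 - 39*z) - 8*z^2 - 16*z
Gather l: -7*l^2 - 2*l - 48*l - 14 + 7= -7*l^2 - 50*l - 7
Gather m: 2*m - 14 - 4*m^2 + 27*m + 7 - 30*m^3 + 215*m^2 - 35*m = -30*m^3 + 211*m^2 - 6*m - 7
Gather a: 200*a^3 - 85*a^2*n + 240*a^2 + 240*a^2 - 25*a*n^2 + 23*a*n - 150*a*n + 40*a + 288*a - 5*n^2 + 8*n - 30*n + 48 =200*a^3 + a^2*(480 - 85*n) + a*(-25*n^2 - 127*n + 328) - 5*n^2 - 22*n + 48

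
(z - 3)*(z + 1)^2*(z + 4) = z^4 + 3*z^3 - 9*z^2 - 23*z - 12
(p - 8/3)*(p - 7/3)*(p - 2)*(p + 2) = p^4 - 5*p^3 + 20*p^2/9 + 20*p - 224/9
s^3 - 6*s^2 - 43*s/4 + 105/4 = (s - 7)*(s - 3/2)*(s + 5/2)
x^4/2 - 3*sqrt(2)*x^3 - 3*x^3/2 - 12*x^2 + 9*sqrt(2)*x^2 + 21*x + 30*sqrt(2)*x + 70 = (x/2 + sqrt(2)/2)*(x - 5)*(x + 2)*(x - 7*sqrt(2))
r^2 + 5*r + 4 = (r + 1)*(r + 4)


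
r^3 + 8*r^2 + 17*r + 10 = (r + 1)*(r + 2)*(r + 5)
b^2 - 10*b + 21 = (b - 7)*(b - 3)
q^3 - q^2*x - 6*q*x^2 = q*(q - 3*x)*(q + 2*x)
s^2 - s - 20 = (s - 5)*(s + 4)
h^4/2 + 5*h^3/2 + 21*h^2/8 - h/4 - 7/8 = (h/2 + 1/2)*(h - 1/2)*(h + 1)*(h + 7/2)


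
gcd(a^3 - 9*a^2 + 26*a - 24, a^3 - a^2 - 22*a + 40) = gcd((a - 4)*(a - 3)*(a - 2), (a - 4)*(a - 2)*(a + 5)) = a^2 - 6*a + 8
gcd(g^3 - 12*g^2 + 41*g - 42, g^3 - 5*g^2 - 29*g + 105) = g^2 - 10*g + 21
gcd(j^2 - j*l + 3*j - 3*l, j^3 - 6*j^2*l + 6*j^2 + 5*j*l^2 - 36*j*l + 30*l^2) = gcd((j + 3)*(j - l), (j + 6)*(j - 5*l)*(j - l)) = j - l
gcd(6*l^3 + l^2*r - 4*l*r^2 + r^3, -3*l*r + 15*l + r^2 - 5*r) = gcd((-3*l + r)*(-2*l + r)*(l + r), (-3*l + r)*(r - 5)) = -3*l + r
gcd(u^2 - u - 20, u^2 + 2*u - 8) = u + 4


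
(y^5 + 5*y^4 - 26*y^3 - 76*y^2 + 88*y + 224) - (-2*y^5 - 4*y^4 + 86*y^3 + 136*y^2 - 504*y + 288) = 3*y^5 + 9*y^4 - 112*y^3 - 212*y^2 + 592*y - 64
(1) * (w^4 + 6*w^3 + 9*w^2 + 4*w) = w^4 + 6*w^3 + 9*w^2 + 4*w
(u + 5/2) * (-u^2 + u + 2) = -u^3 - 3*u^2/2 + 9*u/2 + 5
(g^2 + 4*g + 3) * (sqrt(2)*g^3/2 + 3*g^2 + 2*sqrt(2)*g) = sqrt(2)*g^5/2 + 2*sqrt(2)*g^4 + 3*g^4 + 7*sqrt(2)*g^3/2 + 12*g^3 + 9*g^2 + 8*sqrt(2)*g^2 + 6*sqrt(2)*g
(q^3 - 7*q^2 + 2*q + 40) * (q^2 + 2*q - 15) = q^5 - 5*q^4 - 27*q^3 + 149*q^2 + 50*q - 600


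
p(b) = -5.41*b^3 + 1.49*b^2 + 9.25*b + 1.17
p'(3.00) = -127.88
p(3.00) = -103.74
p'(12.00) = -2292.11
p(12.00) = -9021.75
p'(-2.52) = -101.33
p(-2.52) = 73.90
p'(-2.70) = -117.11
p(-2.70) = 93.54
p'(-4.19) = -288.17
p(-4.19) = 386.53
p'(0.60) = 5.20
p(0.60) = 6.09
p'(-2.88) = -133.95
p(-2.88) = 116.12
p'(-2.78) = -124.47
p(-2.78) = 103.20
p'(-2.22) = -77.35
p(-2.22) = 47.17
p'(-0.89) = -6.26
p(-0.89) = -2.07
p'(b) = -16.23*b^2 + 2.98*b + 9.25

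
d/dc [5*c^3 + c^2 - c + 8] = 15*c^2 + 2*c - 1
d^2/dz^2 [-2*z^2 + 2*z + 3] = -4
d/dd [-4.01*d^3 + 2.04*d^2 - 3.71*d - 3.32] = -12.03*d^2 + 4.08*d - 3.71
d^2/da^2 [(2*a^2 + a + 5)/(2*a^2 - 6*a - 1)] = 4*(14*a^3 + 36*a^2 - 87*a + 93)/(8*a^6 - 72*a^5 + 204*a^4 - 144*a^3 - 102*a^2 - 18*a - 1)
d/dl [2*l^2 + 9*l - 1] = 4*l + 9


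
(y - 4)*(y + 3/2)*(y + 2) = y^3 - y^2/2 - 11*y - 12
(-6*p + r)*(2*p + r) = -12*p^2 - 4*p*r + r^2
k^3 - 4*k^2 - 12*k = k*(k - 6)*(k + 2)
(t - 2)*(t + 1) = t^2 - t - 2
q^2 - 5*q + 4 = (q - 4)*(q - 1)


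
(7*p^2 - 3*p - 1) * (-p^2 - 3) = -7*p^4 + 3*p^3 - 20*p^2 + 9*p + 3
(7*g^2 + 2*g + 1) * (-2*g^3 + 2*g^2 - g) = -14*g^5 + 10*g^4 - 5*g^3 - g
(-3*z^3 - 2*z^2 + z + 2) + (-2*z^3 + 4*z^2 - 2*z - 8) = -5*z^3 + 2*z^2 - z - 6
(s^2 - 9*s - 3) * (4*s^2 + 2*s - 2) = 4*s^4 - 34*s^3 - 32*s^2 + 12*s + 6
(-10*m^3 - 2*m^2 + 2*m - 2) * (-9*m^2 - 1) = 90*m^5 + 18*m^4 - 8*m^3 + 20*m^2 - 2*m + 2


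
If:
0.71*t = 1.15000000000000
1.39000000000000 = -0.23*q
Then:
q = -6.04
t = 1.62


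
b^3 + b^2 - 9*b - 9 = (b - 3)*(b + 1)*(b + 3)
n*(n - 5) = n^2 - 5*n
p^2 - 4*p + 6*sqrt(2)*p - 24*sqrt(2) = (p - 4)*(p + 6*sqrt(2))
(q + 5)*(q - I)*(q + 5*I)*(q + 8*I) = q^4 + 5*q^3 + 12*I*q^3 - 27*q^2 + 60*I*q^2 - 135*q + 40*I*q + 200*I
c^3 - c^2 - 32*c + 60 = (c - 5)*(c - 2)*(c + 6)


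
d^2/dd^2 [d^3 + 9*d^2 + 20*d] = 6*d + 18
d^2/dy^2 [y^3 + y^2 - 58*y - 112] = 6*y + 2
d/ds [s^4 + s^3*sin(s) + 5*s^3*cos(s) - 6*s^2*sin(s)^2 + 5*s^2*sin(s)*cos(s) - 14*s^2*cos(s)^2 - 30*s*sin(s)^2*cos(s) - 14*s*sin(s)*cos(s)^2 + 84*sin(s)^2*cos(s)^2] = -5*s^3*sin(s) + s^3*cos(s) + 4*s^3 + 3*s^2*sin(s) + 8*s^2*sin(2*s) + 15*s^2*cos(s) + 5*s^2*cos(2*s) + 15*s*sin(s)/2 + 5*s*sin(2*s) - 45*s*sin(3*s)/2 - 7*s*cos(s)/2 - 8*s*cos(2*s) - 21*s*cos(3*s)/2 - 20*s - 7*sin(s)/2 - 7*sin(3*s)/2 + 42*sin(4*s) - 15*cos(s)/2 + 15*cos(3*s)/2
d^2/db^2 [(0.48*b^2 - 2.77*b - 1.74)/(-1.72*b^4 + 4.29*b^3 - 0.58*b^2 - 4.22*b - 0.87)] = (-8.52019199999999*b^8 + 119.58816*b^7 - 240.786336*b^6 - 20.9087219999998*b^5 + 218.633532*b^4 - 22.226236*b^3 - 91.221588*b^2 + 56.131704*b + 39.151044)/(5.088448*b^12 - 38.074608*b^11 + 100.112772*b^10 - 67.178469*b^9 - 145.350834*b^8 + 215.408334*b^7 + 82.327405*b^6 - 200.03484*b^5 - 58.731612*b^4 + 78.186617*b^3 + 47.79693*b^2 + 9.582354*b + 0.658503)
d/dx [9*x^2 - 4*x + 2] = 18*x - 4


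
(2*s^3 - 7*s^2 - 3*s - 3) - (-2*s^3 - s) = 4*s^3 - 7*s^2 - 2*s - 3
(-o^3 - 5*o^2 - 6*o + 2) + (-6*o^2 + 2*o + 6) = -o^3 - 11*o^2 - 4*o + 8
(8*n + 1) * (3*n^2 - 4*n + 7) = 24*n^3 - 29*n^2 + 52*n + 7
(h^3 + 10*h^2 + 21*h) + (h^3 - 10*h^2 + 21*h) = 2*h^3 + 42*h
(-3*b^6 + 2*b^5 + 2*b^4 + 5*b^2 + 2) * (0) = 0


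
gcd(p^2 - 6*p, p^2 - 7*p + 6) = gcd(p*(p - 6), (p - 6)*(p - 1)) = p - 6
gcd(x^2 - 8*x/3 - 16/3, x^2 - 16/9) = x + 4/3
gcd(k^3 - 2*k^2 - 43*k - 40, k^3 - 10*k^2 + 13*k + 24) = k^2 - 7*k - 8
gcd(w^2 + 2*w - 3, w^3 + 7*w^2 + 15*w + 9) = w + 3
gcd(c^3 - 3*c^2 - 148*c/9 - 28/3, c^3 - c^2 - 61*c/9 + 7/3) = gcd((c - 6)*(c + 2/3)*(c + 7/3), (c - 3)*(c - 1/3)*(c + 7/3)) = c + 7/3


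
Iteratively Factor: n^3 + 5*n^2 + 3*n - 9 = (n + 3)*(n^2 + 2*n - 3) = (n - 1)*(n + 3)*(n + 3)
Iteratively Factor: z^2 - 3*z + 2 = (z - 1)*(z - 2)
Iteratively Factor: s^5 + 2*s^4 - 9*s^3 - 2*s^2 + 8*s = (s - 2)*(s^4 + 4*s^3 - s^2 - 4*s) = (s - 2)*(s + 4)*(s^3 - s) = (s - 2)*(s + 1)*(s + 4)*(s^2 - s) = (s - 2)*(s - 1)*(s + 1)*(s + 4)*(s)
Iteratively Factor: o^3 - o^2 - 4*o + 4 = (o + 2)*(o^2 - 3*o + 2) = (o - 1)*(o + 2)*(o - 2)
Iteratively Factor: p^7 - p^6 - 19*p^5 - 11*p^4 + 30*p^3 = (p - 1)*(p^6 - 19*p^4 - 30*p^3) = (p - 1)*(p + 2)*(p^5 - 2*p^4 - 15*p^3) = (p - 5)*(p - 1)*(p + 2)*(p^4 + 3*p^3) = (p - 5)*(p - 1)*(p + 2)*(p + 3)*(p^3) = p*(p - 5)*(p - 1)*(p + 2)*(p + 3)*(p^2) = p^2*(p - 5)*(p - 1)*(p + 2)*(p + 3)*(p)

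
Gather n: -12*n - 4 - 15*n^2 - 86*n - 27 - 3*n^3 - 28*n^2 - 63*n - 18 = -3*n^3 - 43*n^2 - 161*n - 49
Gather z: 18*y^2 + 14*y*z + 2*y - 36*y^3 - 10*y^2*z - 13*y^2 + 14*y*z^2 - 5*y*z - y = -36*y^3 + 5*y^2 + 14*y*z^2 + y + z*(-10*y^2 + 9*y)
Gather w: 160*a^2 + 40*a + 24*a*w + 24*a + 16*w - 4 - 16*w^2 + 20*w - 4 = 160*a^2 + 64*a - 16*w^2 + w*(24*a + 36) - 8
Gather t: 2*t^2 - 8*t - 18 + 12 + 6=2*t^2 - 8*t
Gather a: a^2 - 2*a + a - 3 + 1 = a^2 - a - 2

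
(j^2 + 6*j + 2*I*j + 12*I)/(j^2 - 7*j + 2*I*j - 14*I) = (j + 6)/(j - 7)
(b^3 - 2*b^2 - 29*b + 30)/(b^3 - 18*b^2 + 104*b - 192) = (b^2 + 4*b - 5)/(b^2 - 12*b + 32)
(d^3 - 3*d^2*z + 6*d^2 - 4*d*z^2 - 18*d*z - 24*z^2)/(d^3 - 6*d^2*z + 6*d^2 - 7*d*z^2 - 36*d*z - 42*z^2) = (-d + 4*z)/(-d + 7*z)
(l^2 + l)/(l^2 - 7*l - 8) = l/(l - 8)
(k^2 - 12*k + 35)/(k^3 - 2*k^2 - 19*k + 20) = (k - 7)/(k^2 + 3*k - 4)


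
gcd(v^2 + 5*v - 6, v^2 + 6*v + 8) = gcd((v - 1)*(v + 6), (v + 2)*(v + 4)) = 1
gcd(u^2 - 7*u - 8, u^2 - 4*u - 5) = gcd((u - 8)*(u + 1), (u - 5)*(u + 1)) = u + 1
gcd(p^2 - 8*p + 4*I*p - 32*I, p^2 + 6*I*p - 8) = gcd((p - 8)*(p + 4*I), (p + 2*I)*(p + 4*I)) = p + 4*I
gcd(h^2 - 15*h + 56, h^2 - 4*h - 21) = h - 7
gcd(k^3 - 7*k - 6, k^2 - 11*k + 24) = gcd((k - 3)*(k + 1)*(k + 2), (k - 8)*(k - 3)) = k - 3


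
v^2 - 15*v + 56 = (v - 8)*(v - 7)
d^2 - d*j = d*(d - j)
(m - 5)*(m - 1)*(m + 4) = m^3 - 2*m^2 - 19*m + 20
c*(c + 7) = c^2 + 7*c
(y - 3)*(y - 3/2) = y^2 - 9*y/2 + 9/2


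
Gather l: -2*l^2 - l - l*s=-2*l^2 + l*(-s - 1)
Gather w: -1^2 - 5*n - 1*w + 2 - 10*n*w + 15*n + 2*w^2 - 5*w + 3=10*n + 2*w^2 + w*(-10*n - 6) + 4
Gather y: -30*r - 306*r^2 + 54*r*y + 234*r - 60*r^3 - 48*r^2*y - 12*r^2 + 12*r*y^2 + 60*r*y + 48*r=-60*r^3 - 318*r^2 + 12*r*y^2 + 252*r + y*(-48*r^2 + 114*r)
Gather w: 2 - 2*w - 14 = -2*w - 12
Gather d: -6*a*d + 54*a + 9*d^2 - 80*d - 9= 54*a + 9*d^2 + d*(-6*a - 80) - 9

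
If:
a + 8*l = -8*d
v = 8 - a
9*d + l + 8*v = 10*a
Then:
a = 8 - v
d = 81/8 - 145*v/64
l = 153*v/64 - 89/8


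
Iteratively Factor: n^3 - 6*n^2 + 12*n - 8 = (n - 2)*(n^2 - 4*n + 4) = (n - 2)^2*(n - 2)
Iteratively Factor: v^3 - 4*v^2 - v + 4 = (v - 1)*(v^2 - 3*v - 4) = (v - 4)*(v - 1)*(v + 1)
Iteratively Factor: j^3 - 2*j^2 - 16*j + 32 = (j + 4)*(j^2 - 6*j + 8) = (j - 2)*(j + 4)*(j - 4)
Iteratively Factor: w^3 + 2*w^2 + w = (w + 1)*(w^2 + w) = (w + 1)^2*(w)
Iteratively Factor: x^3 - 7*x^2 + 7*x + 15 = (x + 1)*(x^2 - 8*x + 15) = (x - 3)*(x + 1)*(x - 5)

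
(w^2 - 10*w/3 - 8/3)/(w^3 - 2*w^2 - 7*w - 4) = (w + 2/3)/(w^2 + 2*w + 1)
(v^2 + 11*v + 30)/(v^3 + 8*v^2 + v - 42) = (v^2 + 11*v + 30)/(v^3 + 8*v^2 + v - 42)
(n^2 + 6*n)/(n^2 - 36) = n/(n - 6)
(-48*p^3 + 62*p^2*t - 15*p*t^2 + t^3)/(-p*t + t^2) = 48*p^2/t - 14*p + t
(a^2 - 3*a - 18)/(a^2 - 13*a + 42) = (a + 3)/(a - 7)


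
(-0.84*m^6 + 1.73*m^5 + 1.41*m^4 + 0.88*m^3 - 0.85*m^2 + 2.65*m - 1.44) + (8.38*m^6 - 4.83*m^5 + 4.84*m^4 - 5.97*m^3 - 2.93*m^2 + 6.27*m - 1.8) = 7.54*m^6 - 3.1*m^5 + 6.25*m^4 - 5.09*m^3 - 3.78*m^2 + 8.92*m - 3.24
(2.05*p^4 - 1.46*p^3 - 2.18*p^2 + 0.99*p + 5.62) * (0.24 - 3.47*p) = -7.1135*p^5 + 5.5582*p^4 + 7.2142*p^3 - 3.9585*p^2 - 19.2638*p + 1.3488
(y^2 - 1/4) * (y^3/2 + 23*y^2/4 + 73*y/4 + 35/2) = y^5/2 + 23*y^4/4 + 145*y^3/8 + 257*y^2/16 - 73*y/16 - 35/8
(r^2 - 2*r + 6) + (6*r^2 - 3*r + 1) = 7*r^2 - 5*r + 7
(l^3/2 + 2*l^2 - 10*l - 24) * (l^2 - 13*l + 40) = l^5/2 - 9*l^4/2 - 16*l^3 + 186*l^2 - 88*l - 960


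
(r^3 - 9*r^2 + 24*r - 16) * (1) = r^3 - 9*r^2 + 24*r - 16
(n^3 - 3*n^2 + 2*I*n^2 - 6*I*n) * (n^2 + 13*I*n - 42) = n^5 - 3*n^4 + 15*I*n^4 - 68*n^3 - 45*I*n^3 + 204*n^2 - 84*I*n^2 + 252*I*n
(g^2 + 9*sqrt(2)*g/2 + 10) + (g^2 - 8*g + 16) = 2*g^2 - 8*g + 9*sqrt(2)*g/2 + 26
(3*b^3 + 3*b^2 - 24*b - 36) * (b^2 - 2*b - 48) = 3*b^5 - 3*b^4 - 174*b^3 - 132*b^2 + 1224*b + 1728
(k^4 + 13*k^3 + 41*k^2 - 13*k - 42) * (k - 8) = k^5 + 5*k^4 - 63*k^3 - 341*k^2 + 62*k + 336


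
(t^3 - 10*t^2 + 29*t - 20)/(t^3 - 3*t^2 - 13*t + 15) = (t - 4)/(t + 3)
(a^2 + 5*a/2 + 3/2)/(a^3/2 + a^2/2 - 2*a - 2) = (2*a + 3)/(a^2 - 4)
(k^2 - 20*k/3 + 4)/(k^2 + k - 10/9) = 3*(k - 6)/(3*k + 5)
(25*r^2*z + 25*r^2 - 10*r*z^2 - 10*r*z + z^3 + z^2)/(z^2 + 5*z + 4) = (25*r^2 - 10*r*z + z^2)/(z + 4)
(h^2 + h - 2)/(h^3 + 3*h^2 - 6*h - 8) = (h^2 + h - 2)/(h^3 + 3*h^2 - 6*h - 8)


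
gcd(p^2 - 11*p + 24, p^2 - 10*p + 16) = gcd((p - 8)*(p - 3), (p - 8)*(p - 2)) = p - 8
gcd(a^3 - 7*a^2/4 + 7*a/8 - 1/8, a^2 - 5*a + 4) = a - 1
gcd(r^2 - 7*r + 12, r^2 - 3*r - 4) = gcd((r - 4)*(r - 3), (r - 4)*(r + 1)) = r - 4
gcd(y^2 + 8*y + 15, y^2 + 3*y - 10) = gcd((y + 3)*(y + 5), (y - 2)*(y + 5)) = y + 5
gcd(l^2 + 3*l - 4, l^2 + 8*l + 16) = l + 4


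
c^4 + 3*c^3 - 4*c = c*(c - 1)*(c + 2)^2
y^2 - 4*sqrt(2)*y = y*(y - 4*sqrt(2))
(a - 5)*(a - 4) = a^2 - 9*a + 20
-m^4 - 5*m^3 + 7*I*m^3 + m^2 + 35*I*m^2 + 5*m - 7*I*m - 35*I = (m + 5)*(m - 7*I)*(I*m - I)*(I*m + I)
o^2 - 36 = (o - 6)*(o + 6)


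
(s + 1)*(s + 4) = s^2 + 5*s + 4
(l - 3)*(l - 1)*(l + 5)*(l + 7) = l^4 + 8*l^3 - 10*l^2 - 104*l + 105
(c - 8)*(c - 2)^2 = c^3 - 12*c^2 + 36*c - 32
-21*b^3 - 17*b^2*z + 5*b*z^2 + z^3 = (-3*b + z)*(b + z)*(7*b + z)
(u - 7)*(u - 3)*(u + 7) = u^3 - 3*u^2 - 49*u + 147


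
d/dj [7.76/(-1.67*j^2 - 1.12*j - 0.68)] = (25.9184*j + 8.6912)/(1.67*j^2 + 1.12*j + 0.68)^2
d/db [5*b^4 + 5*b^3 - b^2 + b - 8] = 20*b^3 + 15*b^2 - 2*b + 1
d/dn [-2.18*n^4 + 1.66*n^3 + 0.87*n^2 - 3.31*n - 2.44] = -8.72*n^3 + 4.98*n^2 + 1.74*n - 3.31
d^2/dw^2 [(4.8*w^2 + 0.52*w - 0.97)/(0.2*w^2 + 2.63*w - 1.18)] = (2.22044604925031e-16*w^4 - 5.008*w^3 + 6.56400000000004*w^2 - 2.32500000000001*w + 2.71795)/(0.008*w^6 + 0.3156*w^5 + 4.00854*w^4 + 14.467367*w^3 - 23.650386*w^2 + 10.986036*w - 1.643032)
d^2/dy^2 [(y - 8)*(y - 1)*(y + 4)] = 6*y - 10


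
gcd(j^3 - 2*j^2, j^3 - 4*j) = j^2 - 2*j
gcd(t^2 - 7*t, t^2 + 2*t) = t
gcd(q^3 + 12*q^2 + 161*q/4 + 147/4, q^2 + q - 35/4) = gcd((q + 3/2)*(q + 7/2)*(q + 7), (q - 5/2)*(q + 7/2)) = q + 7/2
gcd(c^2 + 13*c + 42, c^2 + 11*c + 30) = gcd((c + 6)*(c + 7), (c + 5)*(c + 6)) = c + 6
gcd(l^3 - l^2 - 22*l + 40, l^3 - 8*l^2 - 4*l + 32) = l - 2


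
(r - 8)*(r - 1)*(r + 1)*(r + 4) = r^4 - 4*r^3 - 33*r^2 + 4*r + 32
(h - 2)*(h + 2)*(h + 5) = h^3 + 5*h^2 - 4*h - 20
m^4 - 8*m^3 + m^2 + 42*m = m*(m - 7)*(m - 3)*(m + 2)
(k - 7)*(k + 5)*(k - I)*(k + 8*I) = k^4 - 2*k^3 + 7*I*k^3 - 27*k^2 - 14*I*k^2 - 16*k - 245*I*k - 280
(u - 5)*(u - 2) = u^2 - 7*u + 10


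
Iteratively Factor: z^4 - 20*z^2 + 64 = (z - 2)*(z^3 + 2*z^2 - 16*z - 32) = (z - 2)*(z + 2)*(z^2 - 16) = (z - 4)*(z - 2)*(z + 2)*(z + 4)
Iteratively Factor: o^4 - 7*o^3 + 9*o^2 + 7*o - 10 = (o - 2)*(o^3 - 5*o^2 - o + 5) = (o - 5)*(o - 2)*(o^2 - 1) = (o - 5)*(o - 2)*(o - 1)*(o + 1)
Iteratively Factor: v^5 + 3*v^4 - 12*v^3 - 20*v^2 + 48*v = (v + 4)*(v^4 - v^3 - 8*v^2 + 12*v) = (v - 2)*(v + 4)*(v^3 + v^2 - 6*v) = (v - 2)*(v + 3)*(v + 4)*(v^2 - 2*v) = v*(v - 2)*(v + 3)*(v + 4)*(v - 2)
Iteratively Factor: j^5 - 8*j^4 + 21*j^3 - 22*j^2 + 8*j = (j - 4)*(j^4 - 4*j^3 + 5*j^2 - 2*j) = j*(j - 4)*(j^3 - 4*j^2 + 5*j - 2) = j*(j - 4)*(j - 2)*(j^2 - 2*j + 1) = j*(j - 4)*(j - 2)*(j - 1)*(j - 1)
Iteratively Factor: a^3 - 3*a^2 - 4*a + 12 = (a - 3)*(a^2 - 4) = (a - 3)*(a + 2)*(a - 2)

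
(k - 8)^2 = k^2 - 16*k + 64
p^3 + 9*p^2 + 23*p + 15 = (p + 1)*(p + 3)*(p + 5)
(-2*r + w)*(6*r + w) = -12*r^2 + 4*r*w + w^2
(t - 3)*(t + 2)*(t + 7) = t^3 + 6*t^2 - 13*t - 42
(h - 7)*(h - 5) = h^2 - 12*h + 35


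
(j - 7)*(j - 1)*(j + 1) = j^3 - 7*j^2 - j + 7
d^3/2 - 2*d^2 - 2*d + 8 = (d/2 + 1)*(d - 4)*(d - 2)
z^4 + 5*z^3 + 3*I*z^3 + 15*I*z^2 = z^2*(z + 5)*(z + 3*I)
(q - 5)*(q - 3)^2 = q^3 - 11*q^2 + 39*q - 45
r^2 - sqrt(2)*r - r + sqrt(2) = (r - 1)*(r - sqrt(2))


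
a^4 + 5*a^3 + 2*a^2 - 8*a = a*(a - 1)*(a + 2)*(a + 4)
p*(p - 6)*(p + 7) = p^3 + p^2 - 42*p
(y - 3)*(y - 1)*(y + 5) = y^3 + y^2 - 17*y + 15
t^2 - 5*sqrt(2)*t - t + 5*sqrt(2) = (t - 1)*(t - 5*sqrt(2))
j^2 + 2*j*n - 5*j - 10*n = (j - 5)*(j + 2*n)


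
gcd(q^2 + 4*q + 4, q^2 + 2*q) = q + 2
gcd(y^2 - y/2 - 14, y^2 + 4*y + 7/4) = y + 7/2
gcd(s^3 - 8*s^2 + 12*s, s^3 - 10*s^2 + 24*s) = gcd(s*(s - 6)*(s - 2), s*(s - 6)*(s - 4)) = s^2 - 6*s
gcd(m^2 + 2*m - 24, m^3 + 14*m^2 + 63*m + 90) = m + 6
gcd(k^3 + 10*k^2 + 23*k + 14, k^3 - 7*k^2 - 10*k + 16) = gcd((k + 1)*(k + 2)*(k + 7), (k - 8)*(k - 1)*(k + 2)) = k + 2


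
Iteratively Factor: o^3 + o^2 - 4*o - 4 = (o - 2)*(o^2 + 3*o + 2) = (o - 2)*(o + 2)*(o + 1)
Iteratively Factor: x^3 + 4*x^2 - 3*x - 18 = (x + 3)*(x^2 + x - 6) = (x - 2)*(x + 3)*(x + 3)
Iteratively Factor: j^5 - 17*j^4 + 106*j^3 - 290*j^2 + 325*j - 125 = (j - 1)*(j^4 - 16*j^3 + 90*j^2 - 200*j + 125) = (j - 5)*(j - 1)*(j^3 - 11*j^2 + 35*j - 25) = (j - 5)^2*(j - 1)*(j^2 - 6*j + 5) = (j - 5)^2*(j - 1)^2*(j - 5)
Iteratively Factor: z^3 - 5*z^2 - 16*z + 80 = (z - 4)*(z^2 - z - 20) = (z - 5)*(z - 4)*(z + 4)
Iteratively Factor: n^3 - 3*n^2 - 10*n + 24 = (n - 4)*(n^2 + n - 6) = (n - 4)*(n + 3)*(n - 2)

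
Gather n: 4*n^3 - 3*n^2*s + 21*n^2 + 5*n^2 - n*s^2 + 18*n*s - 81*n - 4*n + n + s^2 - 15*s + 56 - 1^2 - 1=4*n^3 + n^2*(26 - 3*s) + n*(-s^2 + 18*s - 84) + s^2 - 15*s + 54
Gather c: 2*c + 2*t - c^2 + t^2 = -c^2 + 2*c + t^2 + 2*t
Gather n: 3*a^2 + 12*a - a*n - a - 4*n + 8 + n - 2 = 3*a^2 + 11*a + n*(-a - 3) + 6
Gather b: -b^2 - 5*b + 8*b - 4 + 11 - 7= -b^2 + 3*b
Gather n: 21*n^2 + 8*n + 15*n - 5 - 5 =21*n^2 + 23*n - 10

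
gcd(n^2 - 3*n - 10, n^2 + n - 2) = n + 2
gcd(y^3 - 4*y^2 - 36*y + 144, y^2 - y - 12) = y - 4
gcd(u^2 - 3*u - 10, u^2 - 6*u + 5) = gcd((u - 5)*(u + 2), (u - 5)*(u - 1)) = u - 5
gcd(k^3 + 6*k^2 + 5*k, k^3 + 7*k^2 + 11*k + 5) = k^2 + 6*k + 5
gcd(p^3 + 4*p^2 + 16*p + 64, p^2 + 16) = p^2 + 16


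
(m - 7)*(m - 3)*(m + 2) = m^3 - 8*m^2 + m + 42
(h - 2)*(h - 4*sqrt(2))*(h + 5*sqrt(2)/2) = h^3 - 3*sqrt(2)*h^2/2 - 2*h^2 - 20*h + 3*sqrt(2)*h + 40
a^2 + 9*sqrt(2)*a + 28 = (a + 2*sqrt(2))*(a + 7*sqrt(2))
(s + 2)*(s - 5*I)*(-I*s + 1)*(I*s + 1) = s^4 + 2*s^3 - 5*I*s^3 + s^2 - 10*I*s^2 + 2*s - 5*I*s - 10*I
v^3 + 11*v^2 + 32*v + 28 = (v + 2)^2*(v + 7)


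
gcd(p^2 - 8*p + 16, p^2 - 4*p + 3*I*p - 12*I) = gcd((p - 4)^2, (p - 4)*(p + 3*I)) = p - 4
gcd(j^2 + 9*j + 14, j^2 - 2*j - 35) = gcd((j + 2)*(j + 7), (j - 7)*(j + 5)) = 1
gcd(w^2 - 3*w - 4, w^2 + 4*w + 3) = w + 1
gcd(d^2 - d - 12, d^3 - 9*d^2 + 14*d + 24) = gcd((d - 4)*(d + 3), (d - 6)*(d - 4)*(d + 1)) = d - 4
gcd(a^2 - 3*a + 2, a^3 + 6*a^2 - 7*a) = a - 1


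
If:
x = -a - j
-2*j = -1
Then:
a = -x - 1/2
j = 1/2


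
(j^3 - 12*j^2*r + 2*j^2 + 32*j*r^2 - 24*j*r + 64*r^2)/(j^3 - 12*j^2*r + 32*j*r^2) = (j + 2)/j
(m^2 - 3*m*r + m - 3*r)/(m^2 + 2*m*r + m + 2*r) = (m - 3*r)/(m + 2*r)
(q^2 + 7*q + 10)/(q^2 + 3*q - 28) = (q^2 + 7*q + 10)/(q^2 + 3*q - 28)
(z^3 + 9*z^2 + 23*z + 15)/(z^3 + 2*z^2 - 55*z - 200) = (z^2 + 4*z + 3)/(z^2 - 3*z - 40)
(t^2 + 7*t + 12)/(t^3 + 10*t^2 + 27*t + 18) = (t + 4)/(t^2 + 7*t + 6)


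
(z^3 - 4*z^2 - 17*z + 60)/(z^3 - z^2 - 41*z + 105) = (z + 4)/(z + 7)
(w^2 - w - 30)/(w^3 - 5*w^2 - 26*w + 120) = 1/(w - 4)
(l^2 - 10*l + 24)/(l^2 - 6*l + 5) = (l^2 - 10*l + 24)/(l^2 - 6*l + 5)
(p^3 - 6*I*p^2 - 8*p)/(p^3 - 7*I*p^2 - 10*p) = (p - 4*I)/(p - 5*I)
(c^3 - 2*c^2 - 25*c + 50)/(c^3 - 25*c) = (c - 2)/c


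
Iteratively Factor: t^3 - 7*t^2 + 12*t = (t - 3)*(t^2 - 4*t) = (t - 4)*(t - 3)*(t)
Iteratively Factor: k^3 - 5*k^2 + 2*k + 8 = (k - 4)*(k^2 - k - 2) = (k - 4)*(k + 1)*(k - 2)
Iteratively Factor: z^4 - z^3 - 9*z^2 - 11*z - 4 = (z + 1)*(z^3 - 2*z^2 - 7*z - 4) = (z - 4)*(z + 1)*(z^2 + 2*z + 1) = (z - 4)*(z + 1)^2*(z + 1)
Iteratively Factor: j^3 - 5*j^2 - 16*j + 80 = (j - 5)*(j^2 - 16) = (j - 5)*(j - 4)*(j + 4)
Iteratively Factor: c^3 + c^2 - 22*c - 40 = (c + 4)*(c^2 - 3*c - 10) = (c - 5)*(c + 4)*(c + 2)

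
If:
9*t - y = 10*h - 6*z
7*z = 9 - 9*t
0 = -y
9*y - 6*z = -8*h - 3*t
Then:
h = 108/137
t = 18/137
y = 0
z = 153/137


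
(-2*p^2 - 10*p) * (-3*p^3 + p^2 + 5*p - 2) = 6*p^5 + 28*p^4 - 20*p^3 - 46*p^2 + 20*p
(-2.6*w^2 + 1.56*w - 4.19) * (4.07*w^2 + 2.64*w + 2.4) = -10.582*w^4 - 0.5148*w^3 - 19.1749*w^2 - 7.3176*w - 10.056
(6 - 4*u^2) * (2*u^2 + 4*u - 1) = -8*u^4 - 16*u^3 + 16*u^2 + 24*u - 6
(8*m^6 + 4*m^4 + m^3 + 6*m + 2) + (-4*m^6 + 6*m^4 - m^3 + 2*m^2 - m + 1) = 4*m^6 + 10*m^4 + 2*m^2 + 5*m + 3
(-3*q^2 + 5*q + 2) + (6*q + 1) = -3*q^2 + 11*q + 3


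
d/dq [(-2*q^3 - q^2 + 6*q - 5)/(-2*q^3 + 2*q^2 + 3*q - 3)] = (-6*q^4 + 12*q^3 - 27*q^2 + 26*q - 3)/(4*q^6 - 8*q^5 - 8*q^4 + 24*q^3 - 3*q^2 - 18*q + 9)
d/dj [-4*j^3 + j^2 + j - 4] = -12*j^2 + 2*j + 1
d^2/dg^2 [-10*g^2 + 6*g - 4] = -20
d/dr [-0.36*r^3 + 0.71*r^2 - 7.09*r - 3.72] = -1.08*r^2 + 1.42*r - 7.09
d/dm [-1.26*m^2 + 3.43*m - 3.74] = 3.43 - 2.52*m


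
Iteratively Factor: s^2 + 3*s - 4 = (s - 1)*(s + 4)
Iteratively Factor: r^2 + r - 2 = (r + 2)*(r - 1)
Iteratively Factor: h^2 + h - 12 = (h - 3)*(h + 4)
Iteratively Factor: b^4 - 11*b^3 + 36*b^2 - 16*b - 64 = (b - 4)*(b^3 - 7*b^2 + 8*b + 16) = (b - 4)^2*(b^2 - 3*b - 4) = (b - 4)^3*(b + 1)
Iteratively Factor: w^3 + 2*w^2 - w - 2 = (w + 2)*(w^2 - 1) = (w + 1)*(w + 2)*(w - 1)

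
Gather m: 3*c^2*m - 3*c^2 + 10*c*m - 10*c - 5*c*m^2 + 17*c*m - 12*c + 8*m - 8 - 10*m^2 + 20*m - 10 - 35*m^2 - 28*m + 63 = -3*c^2 - 22*c + m^2*(-5*c - 45) + m*(3*c^2 + 27*c) + 45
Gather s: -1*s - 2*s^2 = -2*s^2 - s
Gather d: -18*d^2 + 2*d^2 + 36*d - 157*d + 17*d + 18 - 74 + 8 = -16*d^2 - 104*d - 48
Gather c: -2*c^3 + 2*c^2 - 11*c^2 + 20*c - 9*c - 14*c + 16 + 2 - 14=-2*c^3 - 9*c^2 - 3*c + 4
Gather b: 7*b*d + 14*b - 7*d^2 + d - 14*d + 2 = b*(7*d + 14) - 7*d^2 - 13*d + 2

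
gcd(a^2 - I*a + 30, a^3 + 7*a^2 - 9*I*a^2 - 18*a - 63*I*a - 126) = a - 6*I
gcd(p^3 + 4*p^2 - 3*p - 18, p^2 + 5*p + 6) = p + 3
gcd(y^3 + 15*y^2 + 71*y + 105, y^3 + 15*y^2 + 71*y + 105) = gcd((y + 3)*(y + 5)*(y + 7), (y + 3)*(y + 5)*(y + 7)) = y^3 + 15*y^2 + 71*y + 105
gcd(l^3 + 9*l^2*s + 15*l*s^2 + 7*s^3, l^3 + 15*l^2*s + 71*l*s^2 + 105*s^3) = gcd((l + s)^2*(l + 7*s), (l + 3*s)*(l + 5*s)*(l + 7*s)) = l + 7*s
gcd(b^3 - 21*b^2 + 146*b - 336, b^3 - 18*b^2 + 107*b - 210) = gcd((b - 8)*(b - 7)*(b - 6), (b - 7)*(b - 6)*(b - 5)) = b^2 - 13*b + 42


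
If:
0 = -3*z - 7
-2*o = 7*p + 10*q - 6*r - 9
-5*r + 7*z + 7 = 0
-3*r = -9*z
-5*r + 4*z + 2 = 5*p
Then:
No Solution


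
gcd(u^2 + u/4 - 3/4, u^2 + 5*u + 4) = u + 1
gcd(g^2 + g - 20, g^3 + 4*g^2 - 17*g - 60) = g^2 + g - 20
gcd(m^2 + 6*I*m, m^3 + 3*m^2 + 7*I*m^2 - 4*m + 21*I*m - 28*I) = 1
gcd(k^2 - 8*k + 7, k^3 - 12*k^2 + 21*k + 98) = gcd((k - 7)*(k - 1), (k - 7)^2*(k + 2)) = k - 7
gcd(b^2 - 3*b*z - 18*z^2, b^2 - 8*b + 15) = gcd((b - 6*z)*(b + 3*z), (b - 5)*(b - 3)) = 1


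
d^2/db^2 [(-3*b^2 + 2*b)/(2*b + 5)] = -190/(8*b^3 + 60*b^2 + 150*b + 125)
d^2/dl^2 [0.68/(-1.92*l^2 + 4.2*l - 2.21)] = (5.013504*l^2 - 10.96704*l - 0.68*(3.84*l - 4.2)*(7.68*l - 8.4) + 5.770752)/(1.92*l^2 - 4.2*l + 2.21)^3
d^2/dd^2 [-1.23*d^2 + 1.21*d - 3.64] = -2.46000000000000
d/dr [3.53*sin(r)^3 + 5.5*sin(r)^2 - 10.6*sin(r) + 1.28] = (10.59*sin(r)^2 + 11.0*sin(r) - 10.6)*cos(r)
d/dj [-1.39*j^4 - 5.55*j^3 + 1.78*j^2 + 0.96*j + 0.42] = -5.56*j^3 - 16.65*j^2 + 3.56*j + 0.96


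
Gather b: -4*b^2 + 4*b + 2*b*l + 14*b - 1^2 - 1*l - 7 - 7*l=-4*b^2 + b*(2*l + 18) - 8*l - 8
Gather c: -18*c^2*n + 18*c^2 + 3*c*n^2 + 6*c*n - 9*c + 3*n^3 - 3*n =c^2*(18 - 18*n) + c*(3*n^2 + 6*n - 9) + 3*n^3 - 3*n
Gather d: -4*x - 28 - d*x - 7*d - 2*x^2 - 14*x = d*(-x - 7) - 2*x^2 - 18*x - 28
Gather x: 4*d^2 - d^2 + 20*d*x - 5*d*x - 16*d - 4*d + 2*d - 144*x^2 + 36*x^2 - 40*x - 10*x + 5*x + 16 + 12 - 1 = 3*d^2 - 18*d - 108*x^2 + x*(15*d - 45) + 27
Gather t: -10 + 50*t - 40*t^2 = -40*t^2 + 50*t - 10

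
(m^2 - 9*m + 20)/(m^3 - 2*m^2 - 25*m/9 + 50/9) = 9*(m^2 - 9*m + 20)/(9*m^3 - 18*m^2 - 25*m + 50)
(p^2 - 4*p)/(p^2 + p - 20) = p/(p + 5)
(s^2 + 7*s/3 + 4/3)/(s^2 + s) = (s + 4/3)/s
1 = 1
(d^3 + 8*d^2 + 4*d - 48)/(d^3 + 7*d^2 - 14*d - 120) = (d^2 + 2*d - 8)/(d^2 + d - 20)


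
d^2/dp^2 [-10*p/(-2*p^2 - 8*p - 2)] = 10*(4*p*(p + 2)^2 - (3*p + 4)*(p^2 + 4*p + 1))/(p^2 + 4*p + 1)^3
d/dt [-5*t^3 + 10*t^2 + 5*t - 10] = -15*t^2 + 20*t + 5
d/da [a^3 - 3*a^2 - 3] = 3*a*(a - 2)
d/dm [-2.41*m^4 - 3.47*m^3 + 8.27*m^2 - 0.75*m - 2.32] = -9.64*m^3 - 10.41*m^2 + 16.54*m - 0.75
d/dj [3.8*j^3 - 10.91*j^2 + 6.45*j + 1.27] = 11.4*j^2 - 21.82*j + 6.45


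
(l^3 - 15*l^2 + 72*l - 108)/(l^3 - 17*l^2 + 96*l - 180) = (l - 3)/(l - 5)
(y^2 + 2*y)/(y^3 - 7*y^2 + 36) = y/(y^2 - 9*y + 18)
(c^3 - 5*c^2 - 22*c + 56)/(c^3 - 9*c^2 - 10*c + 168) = (c - 2)/(c - 6)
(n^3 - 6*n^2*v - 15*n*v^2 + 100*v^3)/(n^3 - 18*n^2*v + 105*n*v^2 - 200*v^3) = (-n - 4*v)/(-n + 8*v)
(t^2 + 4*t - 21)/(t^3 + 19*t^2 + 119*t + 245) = (t - 3)/(t^2 + 12*t + 35)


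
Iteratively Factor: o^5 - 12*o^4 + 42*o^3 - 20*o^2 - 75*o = (o - 5)*(o^4 - 7*o^3 + 7*o^2 + 15*o) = o*(o - 5)*(o^3 - 7*o^2 + 7*o + 15) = o*(o - 5)*(o + 1)*(o^2 - 8*o + 15) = o*(o - 5)*(o - 3)*(o + 1)*(o - 5)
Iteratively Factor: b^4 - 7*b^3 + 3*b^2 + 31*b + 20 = (b - 4)*(b^3 - 3*b^2 - 9*b - 5) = (b - 4)*(b + 1)*(b^2 - 4*b - 5) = (b - 4)*(b + 1)^2*(b - 5)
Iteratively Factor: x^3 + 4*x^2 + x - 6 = (x + 2)*(x^2 + 2*x - 3) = (x - 1)*(x + 2)*(x + 3)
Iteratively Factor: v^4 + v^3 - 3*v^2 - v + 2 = (v - 1)*(v^3 + 2*v^2 - v - 2) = (v - 1)*(v + 2)*(v^2 - 1) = (v - 1)*(v + 1)*(v + 2)*(v - 1)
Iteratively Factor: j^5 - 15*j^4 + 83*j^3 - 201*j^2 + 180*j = (j - 3)*(j^4 - 12*j^3 + 47*j^2 - 60*j) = (j - 3)^2*(j^3 - 9*j^2 + 20*j) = j*(j - 3)^2*(j^2 - 9*j + 20) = j*(j - 5)*(j - 3)^2*(j - 4)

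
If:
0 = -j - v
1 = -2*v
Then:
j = 1/2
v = -1/2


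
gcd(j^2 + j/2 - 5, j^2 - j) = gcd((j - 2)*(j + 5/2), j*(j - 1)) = 1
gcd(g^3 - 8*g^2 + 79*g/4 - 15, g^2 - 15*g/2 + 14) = g - 4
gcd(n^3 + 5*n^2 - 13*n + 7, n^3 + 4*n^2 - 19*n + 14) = n^2 + 6*n - 7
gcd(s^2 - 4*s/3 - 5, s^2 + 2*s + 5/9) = s + 5/3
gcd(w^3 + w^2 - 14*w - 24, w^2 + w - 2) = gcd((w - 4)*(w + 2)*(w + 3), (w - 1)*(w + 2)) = w + 2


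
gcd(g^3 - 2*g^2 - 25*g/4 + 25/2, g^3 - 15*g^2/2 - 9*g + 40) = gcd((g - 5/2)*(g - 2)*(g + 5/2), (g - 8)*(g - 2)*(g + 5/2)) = g^2 + g/2 - 5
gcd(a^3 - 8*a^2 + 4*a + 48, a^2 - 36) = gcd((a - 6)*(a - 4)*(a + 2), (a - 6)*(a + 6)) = a - 6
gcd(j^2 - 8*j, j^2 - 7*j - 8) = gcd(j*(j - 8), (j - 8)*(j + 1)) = j - 8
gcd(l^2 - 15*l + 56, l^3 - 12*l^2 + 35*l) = l - 7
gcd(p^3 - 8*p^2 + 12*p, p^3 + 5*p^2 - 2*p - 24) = p - 2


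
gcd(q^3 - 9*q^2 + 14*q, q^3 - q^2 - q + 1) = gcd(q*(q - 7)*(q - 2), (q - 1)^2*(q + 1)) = 1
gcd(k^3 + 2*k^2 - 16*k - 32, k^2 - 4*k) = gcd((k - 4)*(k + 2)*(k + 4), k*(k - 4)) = k - 4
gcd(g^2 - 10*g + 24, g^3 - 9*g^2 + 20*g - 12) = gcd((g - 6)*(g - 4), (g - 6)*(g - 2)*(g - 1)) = g - 6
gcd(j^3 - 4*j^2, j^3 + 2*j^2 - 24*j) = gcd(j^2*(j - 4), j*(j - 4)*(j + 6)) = j^2 - 4*j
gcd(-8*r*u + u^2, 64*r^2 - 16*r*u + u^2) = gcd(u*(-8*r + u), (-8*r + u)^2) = 8*r - u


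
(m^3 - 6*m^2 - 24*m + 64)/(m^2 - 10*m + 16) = m + 4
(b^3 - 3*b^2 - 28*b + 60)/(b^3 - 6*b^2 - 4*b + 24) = (b + 5)/(b + 2)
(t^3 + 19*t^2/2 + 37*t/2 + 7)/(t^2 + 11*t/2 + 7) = (2*t^2 + 15*t + 7)/(2*t + 7)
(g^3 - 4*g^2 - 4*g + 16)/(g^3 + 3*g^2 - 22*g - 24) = (g^2 - 4)/(g^2 + 7*g + 6)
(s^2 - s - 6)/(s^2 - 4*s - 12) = (s - 3)/(s - 6)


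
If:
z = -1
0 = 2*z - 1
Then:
No Solution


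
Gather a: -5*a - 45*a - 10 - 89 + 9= -50*a - 90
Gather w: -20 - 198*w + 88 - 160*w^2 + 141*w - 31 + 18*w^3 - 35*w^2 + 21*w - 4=18*w^3 - 195*w^2 - 36*w + 33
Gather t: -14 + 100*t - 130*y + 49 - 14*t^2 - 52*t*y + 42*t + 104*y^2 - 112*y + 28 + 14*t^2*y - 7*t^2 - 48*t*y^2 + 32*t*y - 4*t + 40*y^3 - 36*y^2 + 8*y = t^2*(14*y - 21) + t*(-48*y^2 - 20*y + 138) + 40*y^3 + 68*y^2 - 234*y + 63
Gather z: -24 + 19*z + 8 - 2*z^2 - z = -2*z^2 + 18*z - 16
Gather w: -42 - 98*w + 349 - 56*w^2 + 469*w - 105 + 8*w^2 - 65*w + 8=-48*w^2 + 306*w + 210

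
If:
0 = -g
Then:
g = 0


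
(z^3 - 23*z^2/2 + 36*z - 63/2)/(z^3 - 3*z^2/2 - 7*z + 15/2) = (2*z^2 - 17*z + 21)/(2*z^2 + 3*z - 5)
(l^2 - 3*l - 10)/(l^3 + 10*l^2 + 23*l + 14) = (l - 5)/(l^2 + 8*l + 7)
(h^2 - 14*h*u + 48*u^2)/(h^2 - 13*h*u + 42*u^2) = (-h + 8*u)/(-h + 7*u)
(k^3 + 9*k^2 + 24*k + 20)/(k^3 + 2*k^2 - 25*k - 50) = (k + 2)/(k - 5)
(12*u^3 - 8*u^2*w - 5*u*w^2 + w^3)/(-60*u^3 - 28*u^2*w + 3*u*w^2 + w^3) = (-6*u^2 + 7*u*w - w^2)/(30*u^2 - u*w - w^2)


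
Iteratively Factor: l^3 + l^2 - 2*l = (l)*(l^2 + l - 2) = l*(l + 2)*(l - 1)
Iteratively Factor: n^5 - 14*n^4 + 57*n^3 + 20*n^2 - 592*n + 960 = (n + 3)*(n^4 - 17*n^3 + 108*n^2 - 304*n + 320) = (n - 4)*(n + 3)*(n^3 - 13*n^2 + 56*n - 80) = (n - 5)*(n - 4)*(n + 3)*(n^2 - 8*n + 16) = (n - 5)*(n - 4)^2*(n + 3)*(n - 4)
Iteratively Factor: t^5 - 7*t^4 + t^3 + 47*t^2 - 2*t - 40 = (t + 1)*(t^4 - 8*t^3 + 9*t^2 + 38*t - 40) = (t - 5)*(t + 1)*(t^3 - 3*t^2 - 6*t + 8) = (t - 5)*(t + 1)*(t + 2)*(t^2 - 5*t + 4) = (t - 5)*(t - 4)*(t + 1)*(t + 2)*(t - 1)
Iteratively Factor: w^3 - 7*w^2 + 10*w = (w)*(w^2 - 7*w + 10) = w*(w - 2)*(w - 5)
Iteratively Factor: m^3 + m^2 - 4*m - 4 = (m + 2)*(m^2 - m - 2) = (m - 2)*(m + 2)*(m + 1)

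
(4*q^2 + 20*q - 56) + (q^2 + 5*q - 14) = 5*q^2 + 25*q - 70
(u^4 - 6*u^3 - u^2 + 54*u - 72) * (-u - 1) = -u^5 + 5*u^4 + 7*u^3 - 53*u^2 + 18*u + 72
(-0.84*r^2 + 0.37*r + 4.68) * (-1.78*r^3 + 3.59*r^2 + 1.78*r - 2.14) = 1.4952*r^5 - 3.6742*r^4 - 8.4973*r^3 + 19.2574*r^2 + 7.5386*r - 10.0152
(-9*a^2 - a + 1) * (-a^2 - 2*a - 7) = 9*a^4 + 19*a^3 + 64*a^2 + 5*a - 7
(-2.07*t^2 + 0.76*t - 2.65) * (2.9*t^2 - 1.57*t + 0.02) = -6.003*t^4 + 5.4539*t^3 - 8.9196*t^2 + 4.1757*t - 0.053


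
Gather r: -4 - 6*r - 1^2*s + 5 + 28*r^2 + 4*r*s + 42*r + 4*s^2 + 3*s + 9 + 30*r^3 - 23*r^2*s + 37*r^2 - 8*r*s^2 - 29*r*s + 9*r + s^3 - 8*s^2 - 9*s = 30*r^3 + r^2*(65 - 23*s) + r*(-8*s^2 - 25*s + 45) + s^3 - 4*s^2 - 7*s + 10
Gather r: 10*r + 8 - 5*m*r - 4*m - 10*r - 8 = -5*m*r - 4*m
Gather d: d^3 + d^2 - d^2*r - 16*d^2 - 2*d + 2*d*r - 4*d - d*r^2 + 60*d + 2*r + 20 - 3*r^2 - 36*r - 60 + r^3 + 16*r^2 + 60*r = d^3 + d^2*(-r - 15) + d*(-r^2 + 2*r + 54) + r^3 + 13*r^2 + 26*r - 40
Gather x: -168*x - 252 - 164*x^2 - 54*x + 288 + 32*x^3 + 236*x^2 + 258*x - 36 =32*x^3 + 72*x^2 + 36*x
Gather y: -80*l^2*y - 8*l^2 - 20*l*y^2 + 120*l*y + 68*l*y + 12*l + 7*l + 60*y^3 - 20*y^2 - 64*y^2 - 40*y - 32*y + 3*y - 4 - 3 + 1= -8*l^2 + 19*l + 60*y^3 + y^2*(-20*l - 84) + y*(-80*l^2 + 188*l - 69) - 6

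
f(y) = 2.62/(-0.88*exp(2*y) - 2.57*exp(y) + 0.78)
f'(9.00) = 0.00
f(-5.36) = 3.41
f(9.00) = 0.00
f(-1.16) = -23.36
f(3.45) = -0.00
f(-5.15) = 3.42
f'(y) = 2.62*(1.76*exp(2*y) + 2.57*exp(y))/(-0.88*exp(2*y) - 2.57*exp(y) + 0.78)^2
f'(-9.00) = 0.00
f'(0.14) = 1.24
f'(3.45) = 0.01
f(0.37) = -0.55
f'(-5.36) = 0.05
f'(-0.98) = 33.38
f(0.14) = -0.78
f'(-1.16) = 203.89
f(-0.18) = -1.32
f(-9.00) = 3.36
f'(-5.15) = 0.07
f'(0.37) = 0.85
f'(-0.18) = 2.25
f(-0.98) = -8.49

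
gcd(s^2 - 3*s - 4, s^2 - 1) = s + 1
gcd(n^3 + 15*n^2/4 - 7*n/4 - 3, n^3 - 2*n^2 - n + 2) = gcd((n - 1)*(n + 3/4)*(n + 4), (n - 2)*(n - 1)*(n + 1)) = n - 1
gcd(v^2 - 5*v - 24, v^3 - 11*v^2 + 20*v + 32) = v - 8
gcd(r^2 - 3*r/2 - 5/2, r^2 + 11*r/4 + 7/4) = r + 1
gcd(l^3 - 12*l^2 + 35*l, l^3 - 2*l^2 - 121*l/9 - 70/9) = l - 5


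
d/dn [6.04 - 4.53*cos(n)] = 4.53*sin(n)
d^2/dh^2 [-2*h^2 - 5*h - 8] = -4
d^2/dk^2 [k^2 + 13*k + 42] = 2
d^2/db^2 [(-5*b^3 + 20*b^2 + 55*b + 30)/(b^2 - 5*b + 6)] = 120*(b^3 + 3*b^2 - 33*b + 49)/(b^6 - 15*b^5 + 93*b^4 - 305*b^3 + 558*b^2 - 540*b + 216)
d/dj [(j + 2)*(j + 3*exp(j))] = j + (j + 2)*(3*exp(j) + 1) + 3*exp(j)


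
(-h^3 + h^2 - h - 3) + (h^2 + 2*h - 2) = -h^3 + 2*h^2 + h - 5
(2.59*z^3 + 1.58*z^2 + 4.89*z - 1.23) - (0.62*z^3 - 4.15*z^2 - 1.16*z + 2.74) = 1.97*z^3 + 5.73*z^2 + 6.05*z - 3.97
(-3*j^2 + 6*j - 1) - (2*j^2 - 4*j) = -5*j^2 + 10*j - 1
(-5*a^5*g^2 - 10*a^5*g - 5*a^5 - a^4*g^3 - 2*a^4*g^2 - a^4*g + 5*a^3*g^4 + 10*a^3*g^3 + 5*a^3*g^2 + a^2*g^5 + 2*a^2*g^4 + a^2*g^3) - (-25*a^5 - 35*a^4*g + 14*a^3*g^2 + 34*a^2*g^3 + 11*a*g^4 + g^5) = -5*a^5*g^2 - 10*a^5*g + 20*a^5 - a^4*g^3 - 2*a^4*g^2 + 34*a^4*g + 5*a^3*g^4 + 10*a^3*g^3 - 9*a^3*g^2 + a^2*g^5 + 2*a^2*g^4 - 33*a^2*g^3 - 11*a*g^4 - g^5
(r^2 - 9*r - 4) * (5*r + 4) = 5*r^3 - 41*r^2 - 56*r - 16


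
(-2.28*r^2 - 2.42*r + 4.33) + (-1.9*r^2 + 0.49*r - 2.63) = -4.18*r^2 - 1.93*r + 1.7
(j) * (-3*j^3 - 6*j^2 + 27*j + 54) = -3*j^4 - 6*j^3 + 27*j^2 + 54*j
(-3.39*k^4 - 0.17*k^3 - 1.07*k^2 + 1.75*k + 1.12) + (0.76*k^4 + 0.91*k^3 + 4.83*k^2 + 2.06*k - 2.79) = -2.63*k^4 + 0.74*k^3 + 3.76*k^2 + 3.81*k - 1.67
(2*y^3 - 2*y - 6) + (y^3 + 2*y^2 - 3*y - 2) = 3*y^3 + 2*y^2 - 5*y - 8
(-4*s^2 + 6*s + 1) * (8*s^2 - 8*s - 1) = -32*s^4 + 80*s^3 - 36*s^2 - 14*s - 1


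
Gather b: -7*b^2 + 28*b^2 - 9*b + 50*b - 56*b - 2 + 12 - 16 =21*b^2 - 15*b - 6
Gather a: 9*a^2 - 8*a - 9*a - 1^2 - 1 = 9*a^2 - 17*a - 2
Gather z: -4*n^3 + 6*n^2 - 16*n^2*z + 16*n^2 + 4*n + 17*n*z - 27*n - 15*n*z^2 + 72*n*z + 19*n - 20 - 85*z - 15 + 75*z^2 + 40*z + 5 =-4*n^3 + 22*n^2 - 4*n + z^2*(75 - 15*n) + z*(-16*n^2 + 89*n - 45) - 30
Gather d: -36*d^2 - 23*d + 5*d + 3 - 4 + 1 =-36*d^2 - 18*d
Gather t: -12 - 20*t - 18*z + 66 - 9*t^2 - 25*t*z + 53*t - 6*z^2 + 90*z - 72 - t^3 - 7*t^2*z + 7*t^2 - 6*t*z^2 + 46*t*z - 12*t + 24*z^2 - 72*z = -t^3 + t^2*(-7*z - 2) + t*(-6*z^2 + 21*z + 21) + 18*z^2 - 18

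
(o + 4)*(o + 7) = o^2 + 11*o + 28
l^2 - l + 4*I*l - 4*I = (l - 1)*(l + 4*I)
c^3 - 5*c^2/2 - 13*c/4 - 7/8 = (c - 7/2)*(c + 1/2)^2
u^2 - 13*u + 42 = (u - 7)*(u - 6)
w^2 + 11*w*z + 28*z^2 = (w + 4*z)*(w + 7*z)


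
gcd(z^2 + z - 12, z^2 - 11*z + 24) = z - 3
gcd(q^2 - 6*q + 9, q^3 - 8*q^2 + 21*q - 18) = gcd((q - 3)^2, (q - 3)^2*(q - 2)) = q^2 - 6*q + 9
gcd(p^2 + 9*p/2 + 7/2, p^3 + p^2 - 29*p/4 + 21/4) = p + 7/2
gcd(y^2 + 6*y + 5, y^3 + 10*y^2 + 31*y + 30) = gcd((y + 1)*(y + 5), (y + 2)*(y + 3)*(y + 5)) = y + 5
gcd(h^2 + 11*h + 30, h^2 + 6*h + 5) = h + 5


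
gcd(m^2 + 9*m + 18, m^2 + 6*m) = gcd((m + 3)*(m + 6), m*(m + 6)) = m + 6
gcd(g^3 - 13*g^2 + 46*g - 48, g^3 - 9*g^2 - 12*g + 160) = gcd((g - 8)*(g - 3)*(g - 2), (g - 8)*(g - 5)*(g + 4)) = g - 8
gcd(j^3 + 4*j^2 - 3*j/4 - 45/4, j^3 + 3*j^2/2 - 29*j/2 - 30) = j^2 + 11*j/2 + 15/2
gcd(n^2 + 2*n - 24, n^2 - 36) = n + 6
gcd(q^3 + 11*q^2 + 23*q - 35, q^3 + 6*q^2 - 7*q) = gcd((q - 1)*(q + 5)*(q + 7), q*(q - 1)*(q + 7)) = q^2 + 6*q - 7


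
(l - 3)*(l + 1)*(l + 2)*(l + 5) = l^4 + 5*l^3 - 7*l^2 - 41*l - 30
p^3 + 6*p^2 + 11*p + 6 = (p + 1)*(p + 2)*(p + 3)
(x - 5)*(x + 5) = x^2 - 25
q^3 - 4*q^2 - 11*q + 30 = (q - 5)*(q - 2)*(q + 3)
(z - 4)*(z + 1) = z^2 - 3*z - 4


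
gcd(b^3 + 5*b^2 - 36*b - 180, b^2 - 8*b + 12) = b - 6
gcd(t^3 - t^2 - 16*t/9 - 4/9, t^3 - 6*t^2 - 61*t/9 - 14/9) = t^2 + t + 2/9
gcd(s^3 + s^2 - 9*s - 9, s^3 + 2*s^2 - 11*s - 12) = s^2 - 2*s - 3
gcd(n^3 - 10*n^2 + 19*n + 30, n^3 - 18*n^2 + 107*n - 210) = n^2 - 11*n + 30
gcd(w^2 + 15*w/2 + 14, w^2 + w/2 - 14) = w + 4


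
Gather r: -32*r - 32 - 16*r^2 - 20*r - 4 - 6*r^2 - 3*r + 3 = -22*r^2 - 55*r - 33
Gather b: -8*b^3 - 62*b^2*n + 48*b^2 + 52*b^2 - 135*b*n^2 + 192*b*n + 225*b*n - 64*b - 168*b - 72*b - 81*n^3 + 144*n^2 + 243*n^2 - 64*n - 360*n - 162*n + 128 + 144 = -8*b^3 + b^2*(100 - 62*n) + b*(-135*n^2 + 417*n - 304) - 81*n^3 + 387*n^2 - 586*n + 272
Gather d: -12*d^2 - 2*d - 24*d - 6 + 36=-12*d^2 - 26*d + 30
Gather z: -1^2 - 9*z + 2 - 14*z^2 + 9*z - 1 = -14*z^2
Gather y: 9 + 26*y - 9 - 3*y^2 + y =-3*y^2 + 27*y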